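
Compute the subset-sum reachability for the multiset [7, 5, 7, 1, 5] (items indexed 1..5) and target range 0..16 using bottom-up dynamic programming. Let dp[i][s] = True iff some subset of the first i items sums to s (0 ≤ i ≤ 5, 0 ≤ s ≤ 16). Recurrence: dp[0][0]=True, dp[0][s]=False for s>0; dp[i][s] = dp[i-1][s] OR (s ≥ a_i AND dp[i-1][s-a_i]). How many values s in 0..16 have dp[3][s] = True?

5

i\s   0   1   2   3   4   5   6   7   8   9  10  11  12  13  14  15  16
  0   T   F   F   F   F   F   F   F   F   F   F   F   F   F   F   F   F
  1   T   F   F   F   F   F   F   T   F   F   F   F   F   F   F   F   F
  2   T   F   F   F   F   T   F   T   F   F   F   F   T   F   F   F   F
  3   T   F   F   F   F   T   F   T   F   F   F   F   T   F   T   F   F
  4   T   T   F   F   F   T   T   T   T   F   F   F   T   T   T   T   F
  5   T   T   F   F   F   T   T   T   T   F   T   T   T   T   T   T   F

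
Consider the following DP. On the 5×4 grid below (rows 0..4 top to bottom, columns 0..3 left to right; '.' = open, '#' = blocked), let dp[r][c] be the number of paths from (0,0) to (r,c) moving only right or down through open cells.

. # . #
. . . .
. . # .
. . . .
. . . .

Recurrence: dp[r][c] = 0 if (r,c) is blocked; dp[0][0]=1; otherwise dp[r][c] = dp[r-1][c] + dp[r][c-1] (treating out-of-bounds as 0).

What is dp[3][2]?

3

r\c   0   1   2   3
  0   1   0   0   0
  1   1   1   1   1
  2   1   2   0   1
  3   1   3   3   4
  4   1   4   7  11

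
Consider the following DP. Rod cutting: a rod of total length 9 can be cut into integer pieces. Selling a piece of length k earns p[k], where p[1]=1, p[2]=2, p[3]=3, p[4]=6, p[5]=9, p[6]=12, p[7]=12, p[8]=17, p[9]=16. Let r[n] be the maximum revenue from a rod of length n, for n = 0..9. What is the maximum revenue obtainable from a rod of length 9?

   n    0    1    2    3    4    5    6    7    8    9
r[n]    0    1    2    3    6    9   12   13   17   18

18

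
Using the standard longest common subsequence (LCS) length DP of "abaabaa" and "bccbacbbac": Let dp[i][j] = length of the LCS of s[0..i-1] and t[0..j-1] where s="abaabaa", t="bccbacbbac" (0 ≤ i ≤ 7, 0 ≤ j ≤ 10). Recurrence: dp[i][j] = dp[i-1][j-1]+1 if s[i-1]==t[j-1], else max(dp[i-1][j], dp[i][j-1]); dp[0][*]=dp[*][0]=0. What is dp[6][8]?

   ''  b  c  c  b  a  c  b  b  a  c
''  0  0  0  0  0  0  0  0  0  0  0
 a  0  0  0  0  0  1  1  1  1  1  1
 b  0  1  1  1  1  1  1  2  2  2  2
 a  0  1  1  1  1  2  2  2  2  3  3
 a  0  1  1  1  1  2  2  2  2  3  3
 b  0  1  1  1  2  2  2  3  3  3  3
 a  0  1  1  1  2  3  3  3  3  4  4
 a  0  1  1  1  2  3  3  3  3  4  4

3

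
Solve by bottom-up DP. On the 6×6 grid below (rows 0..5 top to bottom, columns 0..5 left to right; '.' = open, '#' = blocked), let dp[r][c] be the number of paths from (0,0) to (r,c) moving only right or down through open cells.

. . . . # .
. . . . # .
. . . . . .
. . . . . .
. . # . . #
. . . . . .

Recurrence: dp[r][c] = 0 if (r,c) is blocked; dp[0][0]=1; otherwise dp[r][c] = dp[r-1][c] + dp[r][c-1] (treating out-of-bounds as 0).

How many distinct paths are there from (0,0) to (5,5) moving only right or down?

76

r\c   0   1   2   3   4   5
  0   1   1   1   1   0   0
  1   1   2   3   4   0   0
  2   1   3   6  10  10  10
  3   1   4  10  20  30  40
  4   1   5   0  20  50   0
  5   1   6   6  26  76  76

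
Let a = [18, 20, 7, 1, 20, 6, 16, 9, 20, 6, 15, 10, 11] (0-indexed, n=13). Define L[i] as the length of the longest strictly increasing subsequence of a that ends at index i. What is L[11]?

   i    0    1    2    3    4    5    6    7    8    9   10   11   12
a[i]   18   20    7    1   20    6   16    9   20    6   15   10   11
L[i]    1    2    1    1    2    2    3    3    4    2    4    4    5

4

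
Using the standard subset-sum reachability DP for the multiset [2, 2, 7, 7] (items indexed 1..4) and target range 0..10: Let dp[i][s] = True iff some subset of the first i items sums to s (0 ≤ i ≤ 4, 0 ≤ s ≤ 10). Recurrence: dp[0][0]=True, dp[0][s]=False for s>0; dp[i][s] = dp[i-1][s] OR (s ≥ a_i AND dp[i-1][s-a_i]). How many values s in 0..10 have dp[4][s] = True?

i\s   0   1   2   3   4   5   6   7   8   9  10
  0   T   F   F   F   F   F   F   F   F   F   F
  1   T   F   T   F   F   F   F   F   F   F   F
  2   T   F   T   F   T   F   F   F   F   F   F
  3   T   F   T   F   T   F   F   T   F   T   F
  4   T   F   T   F   T   F   F   T   F   T   F

5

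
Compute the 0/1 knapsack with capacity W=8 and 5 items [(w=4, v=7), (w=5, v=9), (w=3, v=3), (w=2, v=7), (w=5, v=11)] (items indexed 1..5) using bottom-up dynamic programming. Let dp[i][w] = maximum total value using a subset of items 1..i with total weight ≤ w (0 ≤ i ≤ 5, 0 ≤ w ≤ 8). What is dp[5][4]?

i\w   0   1   2   3   4   5   6   7   8
  0   0   0   0   0   0   0   0   0   0
  1   0   0   0   0   7   7   7   7   7
  2   0   0   0   0   7   9   9   9   9
  3   0   0   0   3   7   9   9  10  12
  4   0   0   7   7   7  10  14  16  16
  5   0   0   7   7   7  11  14  18  18

7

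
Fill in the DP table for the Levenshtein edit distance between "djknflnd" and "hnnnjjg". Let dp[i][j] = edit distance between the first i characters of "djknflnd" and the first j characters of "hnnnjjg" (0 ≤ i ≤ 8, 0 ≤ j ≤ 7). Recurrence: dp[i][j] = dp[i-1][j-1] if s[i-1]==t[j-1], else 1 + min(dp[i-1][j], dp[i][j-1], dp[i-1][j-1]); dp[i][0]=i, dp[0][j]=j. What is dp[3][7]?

   ''  h  n  n  n  j  j  g
''  0  1  2  3  4  5  6  7
 d  1  1  2  3  4  5  6  7
 j  2  2  2  3  4  4  5  6
 k  3  3  3  3  4  5  5  6
 n  4  4  3  3  3  4  5  6
 f  5  5  4  4  4  4  5  6
 l  6  6  5  5  5  5  5  6
 n  7  7  6  5  5  6  6  6
 d  8  8  7  6  6  6  7  7

6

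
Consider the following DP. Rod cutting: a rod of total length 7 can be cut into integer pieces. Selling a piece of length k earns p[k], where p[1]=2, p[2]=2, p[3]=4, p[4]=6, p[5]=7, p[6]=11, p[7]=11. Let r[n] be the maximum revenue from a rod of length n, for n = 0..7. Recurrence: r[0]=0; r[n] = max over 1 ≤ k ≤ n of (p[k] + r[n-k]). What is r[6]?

   n    0    1    2    3    4    5    6    7
r[n]    0    2    4    6    8   10   12   14

12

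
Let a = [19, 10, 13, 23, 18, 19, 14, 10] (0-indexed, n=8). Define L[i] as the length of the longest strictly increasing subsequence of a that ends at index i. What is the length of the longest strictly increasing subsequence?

4

   i    0    1    2    3    4    5    6    7
a[i]   19   10   13   23   18   19   14   10
L[i]    1    1    2    3    3    4    3    1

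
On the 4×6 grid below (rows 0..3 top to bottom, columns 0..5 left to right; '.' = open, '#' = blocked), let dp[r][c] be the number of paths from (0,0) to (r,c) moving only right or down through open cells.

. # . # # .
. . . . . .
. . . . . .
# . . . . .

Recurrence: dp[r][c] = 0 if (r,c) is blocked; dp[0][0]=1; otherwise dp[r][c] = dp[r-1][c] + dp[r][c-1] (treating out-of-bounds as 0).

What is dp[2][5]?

6

r\c   0   1   2   3   4   5
  0   1   0   0   0   0   0
  1   1   1   1   1   1   1
  2   1   2   3   4   5   6
  3   0   2   5   9  14  20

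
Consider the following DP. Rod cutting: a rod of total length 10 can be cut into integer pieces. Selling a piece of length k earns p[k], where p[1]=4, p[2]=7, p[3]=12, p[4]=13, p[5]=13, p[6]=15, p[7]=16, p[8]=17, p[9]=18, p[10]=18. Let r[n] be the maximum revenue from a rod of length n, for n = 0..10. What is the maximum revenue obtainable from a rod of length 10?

40

   n    0    1    2    3    4    5    6    7    8    9   10
r[n]    0    4    8   12   16   20   24   28   32   36   40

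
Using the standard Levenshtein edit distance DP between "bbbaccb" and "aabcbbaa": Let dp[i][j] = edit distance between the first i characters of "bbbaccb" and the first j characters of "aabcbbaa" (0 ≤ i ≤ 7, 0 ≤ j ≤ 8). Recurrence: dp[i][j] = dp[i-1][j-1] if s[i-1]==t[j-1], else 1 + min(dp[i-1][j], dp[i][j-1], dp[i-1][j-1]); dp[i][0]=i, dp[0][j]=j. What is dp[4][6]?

   ''  a  a  b  c  b  b  a  a
''  0  1  2  3  4  5  6  7  8
 b  1  1  2  2  3  4  5  6  7
 b  2  2  2  2  3  3  4  5  6
 b  3  3  3  2  3  3  3  4  5
 a  4  3  3  3  3  4  4  3  4
 c  5  4  4  4  3  4  5  4  4
 c  6  5  5  5  4  4  5  5  5
 b  7  6  6  5  5  4  4  5  6

4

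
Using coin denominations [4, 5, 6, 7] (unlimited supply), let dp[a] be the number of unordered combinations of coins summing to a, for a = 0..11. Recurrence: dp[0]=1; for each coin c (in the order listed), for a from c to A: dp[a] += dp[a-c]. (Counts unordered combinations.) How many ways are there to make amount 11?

after  coin     0     1     2     3     4     5     6     7     8     9    10    11
          4     1     0     0     0     1     0     0     0     1     0     0     0
          5     1     0     0     0     1     1     0     0     1     1     1     0
          6     1     0     0     0     1     1     1     0     1     1     2     1
          7     1     0     0     0     1     1     1     1     1     1     2     2

2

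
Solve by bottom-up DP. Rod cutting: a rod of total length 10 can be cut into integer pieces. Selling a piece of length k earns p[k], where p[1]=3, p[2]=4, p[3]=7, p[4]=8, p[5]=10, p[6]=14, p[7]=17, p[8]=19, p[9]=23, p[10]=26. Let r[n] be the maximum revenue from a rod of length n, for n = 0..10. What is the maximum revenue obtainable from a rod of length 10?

   n    0    1    2    3    4    5    6    7    8    9   10
r[n]    0    3    6    9   12   15   18   21   24   27   30

30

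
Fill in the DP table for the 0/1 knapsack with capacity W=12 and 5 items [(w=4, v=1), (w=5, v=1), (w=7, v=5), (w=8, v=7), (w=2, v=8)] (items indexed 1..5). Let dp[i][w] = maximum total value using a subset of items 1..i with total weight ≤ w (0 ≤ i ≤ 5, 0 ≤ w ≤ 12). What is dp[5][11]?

15

i\w   0   1   2   3   4   5   6   7   8   9  10  11  12
  0   0   0   0   0   0   0   0   0   0   0   0   0   0
  1   0   0   0   0   1   1   1   1   1   1   1   1   1
  2   0   0   0   0   1   1   1   1   1   2   2   2   2
  3   0   0   0   0   1   1   1   5   5   5   5   6   6
  4   0   0   0   0   1   1   1   5   7   7   7   7   8
  5   0   0   8   8   8   8   9   9   9  13  15  15  15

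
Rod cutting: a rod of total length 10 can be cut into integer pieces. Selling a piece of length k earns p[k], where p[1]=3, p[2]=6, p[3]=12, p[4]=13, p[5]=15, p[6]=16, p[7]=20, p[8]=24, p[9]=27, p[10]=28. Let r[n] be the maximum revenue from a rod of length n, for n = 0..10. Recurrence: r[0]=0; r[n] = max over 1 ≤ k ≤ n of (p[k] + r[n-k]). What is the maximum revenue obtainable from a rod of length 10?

39

   n    0    1    2    3    4    5    6    7    8    9   10
r[n]    0    3    6   12   15   18   24   27   30   36   39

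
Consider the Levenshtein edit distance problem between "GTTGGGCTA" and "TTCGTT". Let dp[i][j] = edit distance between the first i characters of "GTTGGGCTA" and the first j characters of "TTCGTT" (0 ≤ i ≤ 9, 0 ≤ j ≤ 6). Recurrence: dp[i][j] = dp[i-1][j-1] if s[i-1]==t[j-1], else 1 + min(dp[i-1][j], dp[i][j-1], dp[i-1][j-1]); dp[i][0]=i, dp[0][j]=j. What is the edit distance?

5

   ''  T  T  C  G  T  T
''  0  1  2  3  4  5  6
 G  1  1  2  3  3  4  5
 T  2  1  1  2  3  3  4
 T  3  2  1  2  3  3  3
 G  4  3  2  2  2  3  4
 G  5  4  3  3  2  3  4
 G  6  5  4  4  3  3  4
 C  7  6  5  4  4  4  4
 T  8  7  6  5  5  4  4
 A  9  8  7  6  6  5  5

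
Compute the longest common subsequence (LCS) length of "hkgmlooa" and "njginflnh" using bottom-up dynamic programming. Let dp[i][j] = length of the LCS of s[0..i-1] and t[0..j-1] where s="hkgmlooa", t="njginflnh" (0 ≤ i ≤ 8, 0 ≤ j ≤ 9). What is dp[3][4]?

   ''  n  j  g  i  n  f  l  n  h
''  0  0  0  0  0  0  0  0  0  0
 h  0  0  0  0  0  0  0  0  0  1
 k  0  0  0  0  0  0  0  0  0  1
 g  0  0  0  1  1  1  1  1  1  1
 m  0  0  0  1  1  1  1  1  1  1
 l  0  0  0  1  1  1  1  2  2  2
 o  0  0  0  1  1  1  1  2  2  2
 o  0  0  0  1  1  1  1  2  2  2
 a  0  0  0  1  1  1  1  2  2  2

1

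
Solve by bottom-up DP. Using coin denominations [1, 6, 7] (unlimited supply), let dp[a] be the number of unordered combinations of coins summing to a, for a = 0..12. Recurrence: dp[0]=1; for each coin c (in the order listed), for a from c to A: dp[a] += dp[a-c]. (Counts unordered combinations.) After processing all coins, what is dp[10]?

after  coin     0     1     2     3     4     5     6     7     8     9    10    11    12
          1     1     1     1     1     1     1     1     1     1     1     1     1     1
          6     1     1     1     1     1     1     2     2     2     2     2     2     3
          7     1     1     1     1     1     1     2     3     3     3     3     3     4

3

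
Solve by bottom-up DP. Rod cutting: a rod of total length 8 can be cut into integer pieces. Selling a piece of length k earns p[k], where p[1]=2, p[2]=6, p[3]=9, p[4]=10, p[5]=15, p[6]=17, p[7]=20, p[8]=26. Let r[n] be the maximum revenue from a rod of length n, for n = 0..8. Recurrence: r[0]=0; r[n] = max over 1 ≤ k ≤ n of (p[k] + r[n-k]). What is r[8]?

26

   n    0    1    2    3    4    5    6    7    8
r[n]    0    2    6    9   12   15   18   21   26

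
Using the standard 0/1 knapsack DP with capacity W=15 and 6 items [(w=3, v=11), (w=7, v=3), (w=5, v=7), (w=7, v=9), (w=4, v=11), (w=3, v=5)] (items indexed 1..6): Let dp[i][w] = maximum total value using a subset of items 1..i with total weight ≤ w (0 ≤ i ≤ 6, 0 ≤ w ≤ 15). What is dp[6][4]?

11

i\w   0   1   2   3   4   5   6   7   8   9  10  11  12  13  14  15
  0   0   0   0   0   0   0   0   0   0   0   0   0   0   0   0   0
  1   0   0   0  11  11  11  11  11  11  11  11  11  11  11  11  11
  2   0   0   0  11  11  11  11  11  11  11  14  14  14  14  14  14
  3   0   0   0  11  11  11  11  11  18  18  18  18  18  18  18  21
  4   0   0   0  11  11  11  11  11  18  18  20  20  20  20  20  27
  5   0   0   0  11  11  11  11  22  22  22  22  22  29  29  31  31
  6   0   0   0  11  11  11  16  22  22  22  27  27  29  29  31  34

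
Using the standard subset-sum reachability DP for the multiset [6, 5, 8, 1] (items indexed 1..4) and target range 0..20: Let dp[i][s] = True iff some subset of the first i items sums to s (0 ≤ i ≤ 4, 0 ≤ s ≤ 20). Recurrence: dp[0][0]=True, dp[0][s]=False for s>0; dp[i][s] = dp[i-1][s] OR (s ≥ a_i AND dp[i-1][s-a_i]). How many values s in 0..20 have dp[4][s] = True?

i\s   0   1   2   3   4   5   6   7   8   9  10  11  12  13  14  15  16  17  18  19  20
  0   T   F   F   F   F   F   F   F   F   F   F   F   F   F   F   F   F   F   F   F   F
  1   T   F   F   F   F   F   T   F   F   F   F   F   F   F   F   F   F   F   F   F   F
  2   T   F   F   F   F   T   T   F   F   F   F   T   F   F   F   F   F   F   F   F   F
  3   T   F   F   F   F   T   T   F   T   F   F   T   F   T   T   F   F   F   F   T   F
  4   T   T   F   F   F   T   T   T   T   T   F   T   T   T   T   T   F   F   F   T   T

14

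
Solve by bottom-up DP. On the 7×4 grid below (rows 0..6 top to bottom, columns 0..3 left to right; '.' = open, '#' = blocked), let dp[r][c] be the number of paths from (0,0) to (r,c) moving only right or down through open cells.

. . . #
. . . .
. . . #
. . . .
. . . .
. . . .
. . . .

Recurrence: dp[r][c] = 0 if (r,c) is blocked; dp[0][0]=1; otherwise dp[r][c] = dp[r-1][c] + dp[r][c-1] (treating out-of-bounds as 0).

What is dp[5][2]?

21

r\c   0   1   2   3
  0   1   1   1   0
  1   1   2   3   3
  2   1   3   6   0
  3   1   4  10  10
  4   1   5  15  25
  5   1   6  21  46
  6   1   7  28  74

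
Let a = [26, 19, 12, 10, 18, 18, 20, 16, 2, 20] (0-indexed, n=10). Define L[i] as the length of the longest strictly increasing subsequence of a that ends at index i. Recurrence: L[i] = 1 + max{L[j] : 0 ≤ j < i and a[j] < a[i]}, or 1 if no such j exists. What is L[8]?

1

   i    0    1    2    3    4    5    6    7    8    9
a[i]   26   19   12   10   18   18   20   16    2   20
L[i]    1    1    1    1    2    2    3    2    1    3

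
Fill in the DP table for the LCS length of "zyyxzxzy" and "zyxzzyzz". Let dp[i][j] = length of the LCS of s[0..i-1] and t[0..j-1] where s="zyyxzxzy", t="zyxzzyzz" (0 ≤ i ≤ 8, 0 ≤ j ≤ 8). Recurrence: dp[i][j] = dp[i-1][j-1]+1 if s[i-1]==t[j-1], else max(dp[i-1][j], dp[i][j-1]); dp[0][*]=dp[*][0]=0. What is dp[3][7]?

   ''  z  y  x  z  z  y  z  z
''  0  0  0  0  0  0  0  0  0
 z  0  1  1  1  1  1  1  1  1
 y  0  1  2  2  2  2  2  2  2
 y  0  1  2  2  2  2  3  3  3
 x  0  1  2  3  3  3  3  3  3
 z  0  1  2  3  4  4  4  4  4
 x  0  1  2  3  4  4  4  4  4
 z  0  1  2  3  4  5  5  5  5
 y  0  1  2  3  4  5  6  6  6

3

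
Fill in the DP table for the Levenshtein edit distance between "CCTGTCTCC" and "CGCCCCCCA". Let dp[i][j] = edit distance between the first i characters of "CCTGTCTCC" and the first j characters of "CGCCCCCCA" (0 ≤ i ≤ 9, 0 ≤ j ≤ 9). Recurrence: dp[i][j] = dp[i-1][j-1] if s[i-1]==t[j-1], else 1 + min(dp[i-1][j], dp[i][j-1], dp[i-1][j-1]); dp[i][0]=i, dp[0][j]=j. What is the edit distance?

   ''  C  G  C  C  C  C  C  C  A
''  0  1  2  3  4  5  6  7  8  9
 C  1  0  1  2  3  4  5  6  7  8
 C  2  1  1  1  2  3  4  5  6  7
 T  3  2  2  2  2  3  4  5  6  7
 G  4  3  2  3  3  3  4  5  6  7
 T  5  4  3  3  4  4  4  5  6  7
 C  6  5  4  3  3  4  4  4  5  6
 T  7  6  5  4  4  4  5  5  5  6
 C  8  7  6  5  4  4  4  5  5  6
 C  9  8  7  6  5  4  4  4  5  6

6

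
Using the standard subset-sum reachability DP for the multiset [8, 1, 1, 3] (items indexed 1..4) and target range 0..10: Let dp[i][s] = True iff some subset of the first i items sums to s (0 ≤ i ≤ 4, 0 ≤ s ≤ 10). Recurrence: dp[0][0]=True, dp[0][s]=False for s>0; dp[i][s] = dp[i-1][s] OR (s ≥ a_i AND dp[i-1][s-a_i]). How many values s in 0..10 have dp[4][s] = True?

i\s   0   1   2   3   4   5   6   7   8   9  10
  0   T   F   F   F   F   F   F   F   F   F   F
  1   T   F   F   F   F   F   F   F   T   F   F
  2   T   T   F   F   F   F   F   F   T   T   F
  3   T   T   T   F   F   F   F   F   T   T   T
  4   T   T   T   T   T   T   F   F   T   T   T

9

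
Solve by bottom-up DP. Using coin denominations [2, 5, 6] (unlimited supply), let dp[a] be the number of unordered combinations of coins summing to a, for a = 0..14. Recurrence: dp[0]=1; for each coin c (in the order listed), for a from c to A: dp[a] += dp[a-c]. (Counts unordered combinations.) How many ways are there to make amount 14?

4

after  coin     0     1     2     3     4     5     6     7     8     9    10    11    12    13    14
          2     1     0     1     0     1     0     1     0     1     0     1     0     1     0     1
          5     1     0     1     0     1     1     1     1     1     1     2     1     2     1     2
          6     1     0     1     0     1     1     2     1     2     1     3     2     4     2     4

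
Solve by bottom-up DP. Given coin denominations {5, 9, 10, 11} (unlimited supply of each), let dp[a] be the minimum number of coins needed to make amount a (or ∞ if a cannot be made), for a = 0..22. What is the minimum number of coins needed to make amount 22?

 a  0  1  2  3  4  5  6  7  8  9 10 11 12 13 14 15 16 17 18 19 20 21 22
dp  0  -  -  -  -  1  -  -  -  1  1  1  -  -  2  2  2  -  2  2  2  2  2
(- denotes ∞ / unreachable)

2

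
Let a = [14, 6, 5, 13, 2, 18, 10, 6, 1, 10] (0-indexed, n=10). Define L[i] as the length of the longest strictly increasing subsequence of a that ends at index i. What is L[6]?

2

   i    0    1    2    3    4    5    6    7    8    9
a[i]   14    6    5   13    2   18   10    6    1   10
L[i]    1    1    1    2    1    3    2    2    1    3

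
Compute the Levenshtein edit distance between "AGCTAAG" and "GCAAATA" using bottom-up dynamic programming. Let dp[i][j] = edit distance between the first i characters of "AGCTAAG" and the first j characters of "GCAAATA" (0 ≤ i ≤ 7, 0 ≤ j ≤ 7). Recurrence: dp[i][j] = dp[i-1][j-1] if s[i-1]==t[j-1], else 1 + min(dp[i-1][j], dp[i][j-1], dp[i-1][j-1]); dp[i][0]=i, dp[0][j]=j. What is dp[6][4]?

   ''  G  C  A  A  A  T  A
''  0  1  2  3  4  5  6  7
 A  1  1  2  2  3  4  5  6
 G  2  1  2  3  3  4  5  6
 C  3  2  1  2  3  4  5  6
 T  4  3  2  2  3  4  4  5
 A  5  4  3  2  2  3  4  4
 A  6  5  4  3  2  2  3  4
 G  7  6  5  4  3  3  3  4

2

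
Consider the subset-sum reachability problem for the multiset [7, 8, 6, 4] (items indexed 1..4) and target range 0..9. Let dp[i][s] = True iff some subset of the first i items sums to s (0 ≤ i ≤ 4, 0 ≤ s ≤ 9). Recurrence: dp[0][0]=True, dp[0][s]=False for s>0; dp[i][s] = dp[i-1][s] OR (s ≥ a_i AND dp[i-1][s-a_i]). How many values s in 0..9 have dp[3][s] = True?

i\s   0   1   2   3   4   5   6   7   8   9
  0   T   F   F   F   F   F   F   F   F   F
  1   T   F   F   F   F   F   F   T   F   F
  2   T   F   F   F   F   F   F   T   T   F
  3   T   F   F   F   F   F   T   T   T   F
  4   T   F   F   F   T   F   T   T   T   F

4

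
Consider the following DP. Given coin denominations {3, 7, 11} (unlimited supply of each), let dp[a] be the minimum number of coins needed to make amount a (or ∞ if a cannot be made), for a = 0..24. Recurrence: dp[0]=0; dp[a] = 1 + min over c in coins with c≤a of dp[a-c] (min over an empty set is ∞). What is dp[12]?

 a  0  1  2  3  4  5  6  7  8  9 10 11 12 13 14 15 16 17 18 19 20 21 22 23 24
dp  0  -  -  1  -  -  2  1  -  3  2  1  4  3  2  5  4  3  2  5  4  3  2  5  4
(- denotes ∞ / unreachable)

4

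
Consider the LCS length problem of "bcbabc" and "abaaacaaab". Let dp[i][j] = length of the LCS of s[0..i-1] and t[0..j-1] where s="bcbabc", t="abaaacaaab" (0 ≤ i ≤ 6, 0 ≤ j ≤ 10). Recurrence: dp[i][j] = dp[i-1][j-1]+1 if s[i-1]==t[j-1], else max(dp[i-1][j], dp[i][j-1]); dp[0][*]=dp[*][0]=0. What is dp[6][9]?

3

   ''  a  b  a  a  a  c  a  a  a  b
''  0  0  0  0  0  0  0  0  0  0  0
 b  0  0  1  1  1  1  1  1  1  1  1
 c  0  0  1  1  1  1  2  2  2  2  2
 b  0  0  1  1  1  1  2  2  2  2  3
 a  0  1  1  2  2  2  2  3  3  3  3
 b  0  1  2  2  2  2  2  3  3  3  4
 c  0  1  2  2  2  2  3  3  3  3  4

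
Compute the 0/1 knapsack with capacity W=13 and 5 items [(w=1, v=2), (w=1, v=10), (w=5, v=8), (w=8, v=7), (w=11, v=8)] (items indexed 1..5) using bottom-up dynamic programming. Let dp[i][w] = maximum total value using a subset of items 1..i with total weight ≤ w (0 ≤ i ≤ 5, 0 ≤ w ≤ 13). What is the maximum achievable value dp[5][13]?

i\w   0   1   2   3   4   5   6   7   8   9  10  11  12  13
  0   0   0   0   0   0   0   0   0   0   0   0   0   0   0
  1   0   2   2   2   2   2   2   2   2   2   2   2   2   2
  2   0  10  12  12  12  12  12  12  12  12  12  12  12  12
  3   0  10  12  12  12  12  18  20  20  20  20  20  20  20
  4   0  10  12  12  12  12  18  20  20  20  20  20  20  20
  5   0  10  12  12  12  12  18  20  20  20  20  20  20  20

20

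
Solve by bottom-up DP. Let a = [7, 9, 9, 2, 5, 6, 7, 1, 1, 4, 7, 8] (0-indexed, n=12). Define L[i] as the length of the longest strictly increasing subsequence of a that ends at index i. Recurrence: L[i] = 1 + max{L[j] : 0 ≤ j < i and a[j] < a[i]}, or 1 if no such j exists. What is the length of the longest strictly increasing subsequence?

   i    0    1    2    3    4    5    6    7    8    9   10   11
a[i]    7    9    9    2    5    6    7    1    1    4    7    8
L[i]    1    2    2    1    2    3    4    1    1    2    4    5

5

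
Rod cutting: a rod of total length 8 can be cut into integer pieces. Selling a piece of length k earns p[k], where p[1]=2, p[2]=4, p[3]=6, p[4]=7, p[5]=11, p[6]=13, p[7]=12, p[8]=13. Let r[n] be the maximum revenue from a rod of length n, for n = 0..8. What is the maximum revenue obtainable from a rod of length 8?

   n    0    1    2    3    4    5    6    7    8
r[n]    0    2    4    6    8   11   13   15   17

17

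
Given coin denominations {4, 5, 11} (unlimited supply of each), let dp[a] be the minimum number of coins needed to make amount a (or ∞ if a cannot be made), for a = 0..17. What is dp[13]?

 a  0  1  2  3  4  5  6  7  8  9 10 11 12 13 14 15 16 17
dp  0  -  -  -  1  1  -  -  2  2  2  1  3  3  3  2  2  4
(- denotes ∞ / unreachable)

3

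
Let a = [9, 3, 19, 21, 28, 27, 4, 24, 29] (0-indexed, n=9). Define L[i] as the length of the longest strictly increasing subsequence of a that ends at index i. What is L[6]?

   i    0    1    2    3    4    5    6    7    8
a[i]    9    3   19   21   28   27    4   24   29
L[i]    1    1    2    3    4    4    2    4    5

2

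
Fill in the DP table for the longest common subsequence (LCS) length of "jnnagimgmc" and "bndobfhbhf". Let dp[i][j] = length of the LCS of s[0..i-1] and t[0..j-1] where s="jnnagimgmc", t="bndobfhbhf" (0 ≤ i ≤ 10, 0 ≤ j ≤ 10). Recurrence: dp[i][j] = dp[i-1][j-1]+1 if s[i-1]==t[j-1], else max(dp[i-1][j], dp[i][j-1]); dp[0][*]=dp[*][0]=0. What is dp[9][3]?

   ''  b  n  d  o  b  f  h  b  h  f
''  0  0  0  0  0  0  0  0  0  0  0
 j  0  0  0  0  0  0  0  0  0  0  0
 n  0  0  1  1  1  1  1  1  1  1  1
 n  0  0  1  1  1  1  1  1  1  1  1
 a  0  0  1  1  1  1  1  1  1  1  1
 g  0  0  1  1  1  1  1  1  1  1  1
 i  0  0  1  1  1  1  1  1  1  1  1
 m  0  0  1  1  1  1  1  1  1  1  1
 g  0  0  1  1  1  1  1  1  1  1  1
 m  0  0  1  1  1  1  1  1  1  1  1
 c  0  0  1  1  1  1  1  1  1  1  1

1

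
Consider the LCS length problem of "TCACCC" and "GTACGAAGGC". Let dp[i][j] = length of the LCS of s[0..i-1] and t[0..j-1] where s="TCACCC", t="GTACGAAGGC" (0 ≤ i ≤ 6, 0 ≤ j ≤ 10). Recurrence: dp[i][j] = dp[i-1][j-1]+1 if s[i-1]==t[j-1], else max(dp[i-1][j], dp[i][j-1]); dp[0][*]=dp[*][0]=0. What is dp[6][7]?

3

   ''  G  T  A  C  G  A  A  G  G  C
''  0  0  0  0  0  0  0  0  0  0  0
 T  0  0  1  1  1  1  1  1  1  1  1
 C  0  0  1  1  2  2  2  2  2  2  2
 A  0  0  1  2  2  2  3  3  3  3  3
 C  0  0  1  2  3  3  3  3  3  3  4
 C  0  0  1  2  3  3  3  3  3  3  4
 C  0  0  1  2  3  3  3  3  3  3  4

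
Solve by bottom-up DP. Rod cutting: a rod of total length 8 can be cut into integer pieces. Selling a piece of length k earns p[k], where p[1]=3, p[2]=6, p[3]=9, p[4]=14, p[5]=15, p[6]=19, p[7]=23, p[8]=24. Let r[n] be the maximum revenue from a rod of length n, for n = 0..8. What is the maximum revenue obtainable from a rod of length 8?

28

   n    0    1    2    3    4    5    6    7    8
r[n]    0    3    6    9   14   17   20   23   28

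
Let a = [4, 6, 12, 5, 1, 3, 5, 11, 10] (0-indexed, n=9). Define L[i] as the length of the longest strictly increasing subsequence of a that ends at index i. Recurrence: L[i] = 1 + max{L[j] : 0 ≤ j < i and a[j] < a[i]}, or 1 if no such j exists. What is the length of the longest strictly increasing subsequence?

4

   i    0    1    2    3    4    5    6    7    8
a[i]    4    6   12    5    1    3    5   11   10
L[i]    1    2    3    2    1    2    3    4    4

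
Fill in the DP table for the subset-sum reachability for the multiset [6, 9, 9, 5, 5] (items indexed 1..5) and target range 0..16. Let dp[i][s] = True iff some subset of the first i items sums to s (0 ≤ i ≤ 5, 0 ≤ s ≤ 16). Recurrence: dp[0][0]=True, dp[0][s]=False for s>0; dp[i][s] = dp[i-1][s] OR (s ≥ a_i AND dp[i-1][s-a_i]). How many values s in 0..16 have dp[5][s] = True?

9

i\s   0   1   2   3   4   5   6   7   8   9  10  11  12  13  14  15  16
  0   T   F   F   F   F   F   F   F   F   F   F   F   F   F   F   F   F
  1   T   F   F   F   F   F   T   F   F   F   F   F   F   F   F   F   F
  2   T   F   F   F   F   F   T   F   F   T   F   F   F   F   F   T   F
  3   T   F   F   F   F   F   T   F   F   T   F   F   F   F   F   T   F
  4   T   F   F   F   F   T   T   F   F   T   F   T   F   F   T   T   F
  5   T   F   F   F   F   T   T   F   F   T   T   T   F   F   T   T   T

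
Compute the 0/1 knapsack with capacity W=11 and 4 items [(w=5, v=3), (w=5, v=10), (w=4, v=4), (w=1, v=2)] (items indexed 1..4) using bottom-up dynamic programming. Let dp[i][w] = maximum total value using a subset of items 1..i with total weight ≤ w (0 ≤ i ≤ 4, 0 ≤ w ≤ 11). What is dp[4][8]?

12

i\w   0   1   2   3   4   5   6   7   8   9  10  11
  0   0   0   0   0   0   0   0   0   0   0   0   0
  1   0   0   0   0   0   3   3   3   3   3   3   3
  2   0   0   0   0   0  10  10  10  10  10  13  13
  3   0   0   0   0   4  10  10  10  10  14  14  14
  4   0   2   2   2   4  10  12  12  12  14  16  16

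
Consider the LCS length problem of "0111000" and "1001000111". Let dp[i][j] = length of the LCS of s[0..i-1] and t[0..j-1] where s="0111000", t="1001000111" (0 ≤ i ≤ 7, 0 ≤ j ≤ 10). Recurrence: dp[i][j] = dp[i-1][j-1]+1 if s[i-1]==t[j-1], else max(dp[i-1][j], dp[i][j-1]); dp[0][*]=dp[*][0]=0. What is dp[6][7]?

   ''  1  0  0  1  0  0  0  1  1  1
''  0  0  0  0  0  0  0  0  0  0  0
 0  0  0  1  1  1  1  1  1  1  1  1
 1  0  1  1  1  2  2  2  2  2  2  2
 1  0  1  1  1  2  2  2  2  3  3  3
 1  0  1  1  1  2  2  2  2  3  4  4
 0  0  1  2  2  2  3  3  3  3  4  4
 0  0  1  2  3  3  3  4  4  4  4  4
 0  0  1  2  3  3  4  4  5  5  5  5

4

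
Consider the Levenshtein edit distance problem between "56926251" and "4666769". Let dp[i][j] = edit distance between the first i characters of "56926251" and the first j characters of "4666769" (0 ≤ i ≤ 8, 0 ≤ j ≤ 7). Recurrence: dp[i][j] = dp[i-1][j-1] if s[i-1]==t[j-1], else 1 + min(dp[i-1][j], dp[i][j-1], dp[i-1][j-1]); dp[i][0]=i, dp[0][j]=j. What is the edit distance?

   ''  4  6  6  6  7  6  9
''  0  1  2  3  4  5  6  7
 5  1  1  2  3  4  5  6  7
 6  2  2  1  2  3  4  5  6
 9  3  3  2  2  3  4  5  5
 2  4  4  3  3  3  4  5  6
 6  5  5  4  3  3  4  4  5
 2  6  6  5  4  4  4  5  5
 5  7  7  6  5  5  5  5  6
 1  8  8  7  6  6  6  6  6

6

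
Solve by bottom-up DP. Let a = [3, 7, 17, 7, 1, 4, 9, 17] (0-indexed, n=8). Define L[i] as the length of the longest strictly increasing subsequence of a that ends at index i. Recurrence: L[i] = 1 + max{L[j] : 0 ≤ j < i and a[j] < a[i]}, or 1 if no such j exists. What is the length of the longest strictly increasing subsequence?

   i    0    1    2    3    4    5    6    7
a[i]    3    7   17    7    1    4    9   17
L[i]    1    2    3    2    1    2    3    4

4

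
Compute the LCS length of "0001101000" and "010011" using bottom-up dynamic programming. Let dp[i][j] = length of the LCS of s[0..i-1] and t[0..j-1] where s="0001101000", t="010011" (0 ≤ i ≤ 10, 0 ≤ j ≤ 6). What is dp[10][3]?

   ''  0  1  0  0  1  1
''  0  0  0  0  0  0  0
 0  0  1  1  1  1  1  1
 0  0  1  1  2  2  2  2
 0  0  1  1  2  3  3  3
 1  0  1  2  2  3  4  4
 1  0  1  2  2  3  4  5
 0  0  1  2  3  3  4  5
 1  0  1  2  3  3  4  5
 0  0  1  2  3  4  4  5
 0  0  1  2  3  4  4  5
 0  0  1  2  3  4  4  5

3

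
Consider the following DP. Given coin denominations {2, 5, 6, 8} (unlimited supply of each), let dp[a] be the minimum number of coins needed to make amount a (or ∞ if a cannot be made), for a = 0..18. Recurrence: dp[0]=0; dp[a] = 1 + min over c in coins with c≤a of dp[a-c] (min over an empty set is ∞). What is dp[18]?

 a  0  1  2  3  4  5  6  7  8  9 10 11 12 13 14 15 16 17 18
dp  0  -  1  -  2  1  1  2  1  3  2  2  2  2  2  3  2  3  3
(- denotes ∞ / unreachable)

3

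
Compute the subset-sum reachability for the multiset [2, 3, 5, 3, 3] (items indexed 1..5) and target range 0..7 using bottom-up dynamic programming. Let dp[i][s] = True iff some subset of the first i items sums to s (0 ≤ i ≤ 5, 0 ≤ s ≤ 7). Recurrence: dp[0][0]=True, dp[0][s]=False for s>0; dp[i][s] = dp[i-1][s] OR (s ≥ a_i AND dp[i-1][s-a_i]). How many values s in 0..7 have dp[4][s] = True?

6

i\s   0   1   2   3   4   5   6   7
  0   T   F   F   F   F   F   F   F
  1   T   F   T   F   F   F   F   F
  2   T   F   T   T   F   T   F   F
  3   T   F   T   T   F   T   F   T
  4   T   F   T   T   F   T   T   T
  5   T   F   T   T   F   T   T   T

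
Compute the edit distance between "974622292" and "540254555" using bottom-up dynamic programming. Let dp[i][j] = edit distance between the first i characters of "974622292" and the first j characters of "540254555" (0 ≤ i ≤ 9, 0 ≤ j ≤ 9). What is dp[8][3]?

7

   ''  5  4  0  2  5  4  5  5  5
''  0  1  2  3  4  5  6  7  8  9
 9  1  1  2  3  4  5  6  7  8  9
 7  2  2  2  3  4  5  6  7  8  9
 4  3  3  2  3  4  5  5  6  7  8
 6  4  4  3  3  4  5  6  6  7  8
 2  5  5  4  4  3  4  5  6  7  8
 2  6  6  5  5  4  4  5  6  7  8
 2  7  7  6  6  5  5  5  6  7  8
 9  8  8  7  7  6  6  6  6  7  8
 2  9  9  8  8  7  7  7  7  7  8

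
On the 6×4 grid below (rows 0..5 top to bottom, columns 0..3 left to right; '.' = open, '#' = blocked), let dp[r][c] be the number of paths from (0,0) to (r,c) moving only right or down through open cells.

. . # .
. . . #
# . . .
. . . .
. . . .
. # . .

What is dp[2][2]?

4

r\c   0   1   2   3
  0   1   1   0   0
  1   1   2   2   0
  2   0   2   4   4
  3   0   2   6  10
  4   0   2   8  18
  5   0   0   8  26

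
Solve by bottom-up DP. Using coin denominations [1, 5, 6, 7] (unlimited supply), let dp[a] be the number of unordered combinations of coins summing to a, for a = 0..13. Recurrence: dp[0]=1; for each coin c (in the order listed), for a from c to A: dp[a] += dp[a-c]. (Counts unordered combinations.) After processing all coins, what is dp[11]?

6

after  coin     0     1     2     3     4     5     6     7     8     9    10    11    12    13
          1     1     1     1     1     1     1     1     1     1     1     1     1     1     1
          5     1     1     1     1     1     2     2     2     2     2     3     3     3     3
          6     1     1     1     1     1     2     3     3     3     3     4     5     6     6
          7     1     1     1     1     1     2     3     4     4     4     5     6     8     9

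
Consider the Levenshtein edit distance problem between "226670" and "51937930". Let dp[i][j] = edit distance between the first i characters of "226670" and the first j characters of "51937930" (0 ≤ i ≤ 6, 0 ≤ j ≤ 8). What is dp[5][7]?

   ''  5  1  9  3  7  9  3  0
''  0  1  2  3  4  5  6  7  8
 2  1  1  2  3  4  5  6  7  8
 2  2  2  2  3  4  5  6  7  8
 6  3  3  3  3  4  5  6  7  8
 6  4  4  4  4  4  5  6  7  8
 7  5  5  5  5  5  4  5  6  7
 0  6  6  6  6  6  5  5  6  6

6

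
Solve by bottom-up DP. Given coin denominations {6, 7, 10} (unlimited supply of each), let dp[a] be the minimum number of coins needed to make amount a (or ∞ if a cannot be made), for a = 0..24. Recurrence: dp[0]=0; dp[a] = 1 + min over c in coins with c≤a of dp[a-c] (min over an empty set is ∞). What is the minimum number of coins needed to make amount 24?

3

 a  0  1  2  3  4  5  6  7  8  9 10 11 12 13 14 15 16 17 18 19 20 21 22 23 24
dp  0  -  -  -  -  -  1  1  -  -  1  -  2  2  2  -  2  2  3  3  2  3  3  3  3
(- denotes ∞ / unreachable)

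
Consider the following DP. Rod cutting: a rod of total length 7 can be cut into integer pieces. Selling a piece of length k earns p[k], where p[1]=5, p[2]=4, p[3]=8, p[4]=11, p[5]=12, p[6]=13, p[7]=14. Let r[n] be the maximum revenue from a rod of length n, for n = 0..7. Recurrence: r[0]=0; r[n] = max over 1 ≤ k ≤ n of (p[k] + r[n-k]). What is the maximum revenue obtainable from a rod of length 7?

35

   n    0    1    2    3    4    5    6    7
r[n]    0    5   10   15   20   25   30   35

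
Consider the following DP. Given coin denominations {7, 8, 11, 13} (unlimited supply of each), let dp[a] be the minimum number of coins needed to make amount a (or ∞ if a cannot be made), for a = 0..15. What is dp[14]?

2

 a  0  1  2  3  4  5  6  7  8  9 10 11 12 13 14 15
dp  0  -  -  -  -  -  -  1  1  -  -  1  -  1  2  2
(- denotes ∞ / unreachable)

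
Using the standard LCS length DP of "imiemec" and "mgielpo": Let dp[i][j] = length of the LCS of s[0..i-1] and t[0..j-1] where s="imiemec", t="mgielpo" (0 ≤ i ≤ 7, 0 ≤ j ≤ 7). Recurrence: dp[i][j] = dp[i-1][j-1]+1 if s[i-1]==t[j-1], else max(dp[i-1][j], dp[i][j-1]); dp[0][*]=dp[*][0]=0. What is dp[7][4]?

   ''  m  g  i  e  l  p  o
''  0  0  0  0  0  0  0  0
 i  0  0  0  1  1  1  1  1
 m  0  1  1  1  1  1  1  1
 i  0  1  1  2  2  2  2  2
 e  0  1  1  2  3  3  3  3
 m  0  1  1  2  3  3  3  3
 e  0  1  1  2  3  3  3  3
 c  0  1  1  2  3  3  3  3

3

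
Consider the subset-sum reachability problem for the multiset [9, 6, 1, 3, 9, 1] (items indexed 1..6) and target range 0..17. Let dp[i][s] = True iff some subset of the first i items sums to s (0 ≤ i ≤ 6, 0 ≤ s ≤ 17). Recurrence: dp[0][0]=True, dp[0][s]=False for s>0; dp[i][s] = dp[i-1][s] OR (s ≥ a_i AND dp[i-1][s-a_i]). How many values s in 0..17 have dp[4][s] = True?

i\s   0   1   2   3   4   5   6   7   8   9  10  11  12  13  14  15  16  17
  0   T   F   F   F   F   F   F   F   F   F   F   F   F   F   F   F   F   F
  1   T   F   F   F   F   F   F   F   F   T   F   F   F   F   F   F   F   F
  2   T   F   F   F   F   F   T   F   F   T   F   F   F   F   F   T   F   F
  3   T   T   F   F   F   F   T   T   F   T   T   F   F   F   F   T   T   F
  4   T   T   F   T   T   F   T   T   F   T   T   F   T   T   F   T   T   F
  5   T   T   F   T   T   F   T   T   F   T   T   F   T   T   F   T   T   F
  6   T   T   T   T   T   T   T   T   T   T   T   T   T   T   T   T   T   T

12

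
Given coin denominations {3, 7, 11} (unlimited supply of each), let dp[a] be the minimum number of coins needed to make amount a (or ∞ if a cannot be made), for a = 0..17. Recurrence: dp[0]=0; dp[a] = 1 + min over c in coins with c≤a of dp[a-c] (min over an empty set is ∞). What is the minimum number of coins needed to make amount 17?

3

 a  0  1  2  3  4  5  6  7  8  9 10 11 12 13 14 15 16 17
dp  0  -  -  1  -  -  2  1  -  3  2  1  4  3  2  5  4  3
(- denotes ∞ / unreachable)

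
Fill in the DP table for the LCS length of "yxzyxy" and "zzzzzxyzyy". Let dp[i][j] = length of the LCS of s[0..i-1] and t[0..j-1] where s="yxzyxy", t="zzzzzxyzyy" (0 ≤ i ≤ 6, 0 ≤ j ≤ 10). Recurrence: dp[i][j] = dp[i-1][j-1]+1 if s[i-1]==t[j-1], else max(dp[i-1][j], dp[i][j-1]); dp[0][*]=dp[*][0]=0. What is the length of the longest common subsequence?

4

   ''  z  z  z  z  z  x  y  z  y  y
''  0  0  0  0  0  0  0  0  0  0  0
 y  0  0  0  0  0  0  0  1  1  1  1
 x  0  0  0  0  0  0  1  1  1  1  1
 z  0  1  1  1  1  1  1  1  2  2  2
 y  0  1  1  1  1  1  1  2  2  3  3
 x  0  1  1  1  1  1  2  2  2  3  3
 y  0  1  1  1  1  1  2  3  3  3  4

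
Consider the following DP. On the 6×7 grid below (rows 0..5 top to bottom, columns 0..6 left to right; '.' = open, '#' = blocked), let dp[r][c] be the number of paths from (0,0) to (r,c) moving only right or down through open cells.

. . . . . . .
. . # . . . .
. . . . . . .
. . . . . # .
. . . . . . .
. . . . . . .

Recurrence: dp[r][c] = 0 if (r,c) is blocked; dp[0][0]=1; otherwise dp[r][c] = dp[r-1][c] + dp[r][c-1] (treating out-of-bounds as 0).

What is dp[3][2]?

r\c   0   1   2   3   4   5   6
  0   1   1   1   1   1   1   1
  1   1   2   0   1   2   3   4
  2   1   3   3   4   6   9  13
  3   1   4   7  11  17   0  13
  4   1   5  12  23  40  40  53
  5   1   6  18  41  81 121 174

7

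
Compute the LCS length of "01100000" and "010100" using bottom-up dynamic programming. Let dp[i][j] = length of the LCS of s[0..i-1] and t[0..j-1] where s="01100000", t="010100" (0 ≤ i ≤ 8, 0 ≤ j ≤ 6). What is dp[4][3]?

3

   ''  0  1  0  1  0  0
''  0  0  0  0  0  0  0
 0  0  1  1  1  1  1  1
 1  0  1  2  2  2  2  2
 1  0  1  2  2  3  3  3
 0  0  1  2  3  3  4  4
 0  0  1  2  3  3  4  5
 0  0  1  2  3  3  4  5
 0  0  1  2  3  3  4  5
 0  0  1  2  3  3  4  5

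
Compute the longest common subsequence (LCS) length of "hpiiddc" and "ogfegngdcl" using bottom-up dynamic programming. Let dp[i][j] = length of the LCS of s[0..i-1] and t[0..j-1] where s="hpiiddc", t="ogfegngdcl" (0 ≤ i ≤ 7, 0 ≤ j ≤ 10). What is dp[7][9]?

2

   ''  o  g  f  e  g  n  g  d  c  l
''  0  0  0  0  0  0  0  0  0  0  0
 h  0  0  0  0  0  0  0  0  0  0  0
 p  0  0  0  0  0  0  0  0  0  0  0
 i  0  0  0  0  0  0  0  0  0  0  0
 i  0  0  0  0  0  0  0  0  0  0  0
 d  0  0  0  0  0  0  0  0  1  1  1
 d  0  0  0  0  0  0  0  0  1  1  1
 c  0  0  0  0  0  0  0  0  1  2  2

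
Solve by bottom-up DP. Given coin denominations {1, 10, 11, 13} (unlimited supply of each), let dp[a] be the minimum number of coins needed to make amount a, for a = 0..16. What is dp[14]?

2

 a  0  1  2  3  4  5  6  7  8  9 10 11 12 13 14 15 16
dp  0  1  2  3  4  5  6  7  8  9  1  1  2  1  2  3  4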